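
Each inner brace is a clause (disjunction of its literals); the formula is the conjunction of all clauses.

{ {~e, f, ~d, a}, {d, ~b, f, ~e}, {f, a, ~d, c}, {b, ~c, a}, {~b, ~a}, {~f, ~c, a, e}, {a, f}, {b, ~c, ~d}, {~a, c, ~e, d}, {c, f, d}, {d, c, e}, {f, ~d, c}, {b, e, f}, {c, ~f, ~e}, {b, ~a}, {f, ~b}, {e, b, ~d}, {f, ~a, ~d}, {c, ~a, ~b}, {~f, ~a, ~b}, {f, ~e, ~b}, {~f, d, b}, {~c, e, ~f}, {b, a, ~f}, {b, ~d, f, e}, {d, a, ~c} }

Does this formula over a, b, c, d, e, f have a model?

Yes, satisfiable

Branch on b: set b = 1.
Unit clause (~a) forces a = 0.
Unit clause (f) forces f = 1.
Branch on c: set c = 1.
Unit clause (e) forces e = 1.
Unit clause (d) forces d = 1.
Every clause now holds.
A satisfying assignment: a ↦ 0,  b ↦ 1,  c ↦ 1,  d ↦ 1,  e ↦ 1,  f ↦ 1.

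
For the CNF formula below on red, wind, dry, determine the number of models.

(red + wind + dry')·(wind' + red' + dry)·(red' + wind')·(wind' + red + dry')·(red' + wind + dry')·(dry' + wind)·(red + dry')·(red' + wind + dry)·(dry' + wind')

There are 2^3 = 8 truth assignments over (red, wind, dry).
Check each against the 9 clauses (columns in the order red, wind, dry):
  F F F  ✓ satisfies all
  F F T  ✗ fails (red + wind + dry')
  F T F  ✓ satisfies all
  F T T  ✗ fails (wind' + red + dry')
  T F F  ✗ fails (red' + wind + dry)
  T F T  ✗ fails (red' + wind + dry')
  T T F  ✗ fails (wind' + red' + dry)
  T T T  ✗ fails (red' + wind')
2 of the 8 rows are models.

2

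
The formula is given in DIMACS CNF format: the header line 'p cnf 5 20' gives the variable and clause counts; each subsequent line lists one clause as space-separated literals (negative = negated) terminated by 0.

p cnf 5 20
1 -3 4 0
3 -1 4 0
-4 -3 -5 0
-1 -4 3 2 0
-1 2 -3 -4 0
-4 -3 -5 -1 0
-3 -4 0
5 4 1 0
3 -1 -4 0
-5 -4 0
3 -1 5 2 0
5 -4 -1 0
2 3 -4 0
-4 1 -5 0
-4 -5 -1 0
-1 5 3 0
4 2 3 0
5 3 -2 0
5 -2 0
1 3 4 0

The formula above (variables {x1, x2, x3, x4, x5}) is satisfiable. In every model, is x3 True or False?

True

Suppose x3 = False.
Case x1 = False:
From the singleton clause (x4), x4 = True.
From the singleton clause (¬x5), x5 = False.
From the singleton clause (x2), x2 = True.
Now (¬x2) is unsatisfied and unit — conflict.
So x1 must be the other value — set x1 = True.
From the singleton clause (x4), x4 = True.
Now (¬x4) is unsatisfied and unit — conflict.
Either choice for x1 ends in contradiction.
So every satisfying assignment has x3 = True.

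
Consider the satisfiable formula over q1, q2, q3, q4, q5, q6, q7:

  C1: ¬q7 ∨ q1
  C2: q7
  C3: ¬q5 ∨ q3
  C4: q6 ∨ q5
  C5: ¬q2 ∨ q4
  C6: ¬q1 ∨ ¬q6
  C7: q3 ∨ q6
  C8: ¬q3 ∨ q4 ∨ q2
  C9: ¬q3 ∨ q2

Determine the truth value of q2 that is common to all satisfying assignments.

True

Suppose q2 = False.
(q7) alone gives q7 = True.
(q1) alone gives q1 = True.
(¬q6) alone gives q6 = False.
(q5) alone gives q5 = True.
(q3) alone gives q3 = True.
But (¬q3) is also a unit clause — contradiction.
So every satisfying assignment has q2 = True.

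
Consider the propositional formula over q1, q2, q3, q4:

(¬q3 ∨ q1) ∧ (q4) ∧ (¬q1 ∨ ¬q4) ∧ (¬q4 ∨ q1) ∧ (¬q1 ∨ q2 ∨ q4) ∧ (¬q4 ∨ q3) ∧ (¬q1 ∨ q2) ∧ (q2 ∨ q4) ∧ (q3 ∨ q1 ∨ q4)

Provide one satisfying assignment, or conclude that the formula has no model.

From the singleton clause (q4), q4 = True.
From the singleton clause (¬q1), q1 = False.
But (q1) is also a unit clause — contradiction.

UNSATISFIABLE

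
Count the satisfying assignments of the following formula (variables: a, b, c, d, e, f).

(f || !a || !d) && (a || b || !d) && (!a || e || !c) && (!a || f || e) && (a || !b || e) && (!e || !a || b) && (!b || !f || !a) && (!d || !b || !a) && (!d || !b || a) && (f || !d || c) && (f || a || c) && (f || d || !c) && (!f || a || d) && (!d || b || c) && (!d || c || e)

2

There are 2^6 = 64 truth assignments over (a, b, c, d, e, f).
Split on c. With c = true, the clauses containing c are satisfied and !c drops from the rest; 0 of the 2^5 = 32 assignments to the other variables satisfy what remains.
With c = false, by the same count on the reduced clause set, 2 assignments work.
(One model: a=T, b=F, c=F, d=F, e=F, f=T.)
Total: 0 + 2 = 2.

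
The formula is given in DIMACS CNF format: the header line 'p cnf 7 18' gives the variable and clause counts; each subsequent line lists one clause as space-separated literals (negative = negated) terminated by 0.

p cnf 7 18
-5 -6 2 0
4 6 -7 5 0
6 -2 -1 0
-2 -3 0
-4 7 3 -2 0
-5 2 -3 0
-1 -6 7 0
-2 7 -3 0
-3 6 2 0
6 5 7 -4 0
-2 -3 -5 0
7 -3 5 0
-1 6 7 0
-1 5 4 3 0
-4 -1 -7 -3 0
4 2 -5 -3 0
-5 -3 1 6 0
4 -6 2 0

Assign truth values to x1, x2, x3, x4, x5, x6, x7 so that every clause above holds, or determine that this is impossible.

x1: False, x2: False, x3: False, x4: True, x5: True, x6: False, x7: False

Suppose x2 = False.
Suppose x5 = True.
Unit clause (¬x6) forces x6 = False.
Unit clause (¬x3) forces x3 = False.
Suppose x1 = False.
Every clause is now satisfied; x4, x7 are unconstrained.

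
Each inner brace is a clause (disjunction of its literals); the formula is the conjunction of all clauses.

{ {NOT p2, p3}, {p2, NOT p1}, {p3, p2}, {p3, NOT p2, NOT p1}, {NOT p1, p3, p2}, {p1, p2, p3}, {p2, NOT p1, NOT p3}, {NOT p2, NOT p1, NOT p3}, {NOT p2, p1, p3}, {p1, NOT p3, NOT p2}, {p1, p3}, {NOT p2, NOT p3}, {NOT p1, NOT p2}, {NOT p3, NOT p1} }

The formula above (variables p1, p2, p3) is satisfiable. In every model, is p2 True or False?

Suppose p2 = true.
Unit clause (p3) forces p3 = true.
That conflicts with the unit clause (NOT p3).
So every satisfying assignment has p2 = False.

False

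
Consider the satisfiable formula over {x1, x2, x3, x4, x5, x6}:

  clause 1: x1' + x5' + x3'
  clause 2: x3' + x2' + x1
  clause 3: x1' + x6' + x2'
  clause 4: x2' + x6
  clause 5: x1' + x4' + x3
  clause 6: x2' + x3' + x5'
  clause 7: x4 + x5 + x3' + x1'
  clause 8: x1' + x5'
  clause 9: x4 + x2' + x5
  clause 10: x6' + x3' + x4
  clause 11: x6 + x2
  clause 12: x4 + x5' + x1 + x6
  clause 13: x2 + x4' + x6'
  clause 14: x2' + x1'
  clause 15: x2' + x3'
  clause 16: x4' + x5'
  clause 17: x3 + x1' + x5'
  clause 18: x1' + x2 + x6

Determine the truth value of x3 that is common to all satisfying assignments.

Suppose x3 = 1.
Unit clause (x2') forces x2 = 0.
Unit clause (x6) forces x6 = 1.
Unit clause (x4) forces x4 = 1.
That conflicts with the unit clause (x4').
So every satisfying assignment has x3 = False.

False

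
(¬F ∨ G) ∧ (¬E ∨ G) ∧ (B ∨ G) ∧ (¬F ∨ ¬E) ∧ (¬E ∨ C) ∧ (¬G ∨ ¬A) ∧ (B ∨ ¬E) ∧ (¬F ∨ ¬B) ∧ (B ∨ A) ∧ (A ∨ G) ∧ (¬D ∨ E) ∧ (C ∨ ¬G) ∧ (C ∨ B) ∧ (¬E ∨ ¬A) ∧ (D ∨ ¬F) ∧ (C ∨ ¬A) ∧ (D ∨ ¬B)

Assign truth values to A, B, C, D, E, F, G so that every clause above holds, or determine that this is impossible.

A: False,  B: True,  C: True,  D: True,  E: True,  F: False,  G: True

Branch on F: set F = False.
Branch on E: set E = True.
(G) alone gives G = True.
(C) alone gives C = True.
(¬A) alone gives A = False.
(B) alone gives B = True.
(D) alone gives D = True.
All clauses are satisfied.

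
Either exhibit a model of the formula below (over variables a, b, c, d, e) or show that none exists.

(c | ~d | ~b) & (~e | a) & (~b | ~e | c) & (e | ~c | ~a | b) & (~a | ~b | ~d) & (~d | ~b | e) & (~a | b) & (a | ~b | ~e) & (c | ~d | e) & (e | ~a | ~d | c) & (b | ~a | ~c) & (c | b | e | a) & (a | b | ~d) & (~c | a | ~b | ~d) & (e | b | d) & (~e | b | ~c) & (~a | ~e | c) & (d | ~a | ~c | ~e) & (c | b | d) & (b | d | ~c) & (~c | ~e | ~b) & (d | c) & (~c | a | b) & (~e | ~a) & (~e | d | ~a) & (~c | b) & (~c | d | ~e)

a ↦ 0,  b ↦ 1,  c ↦ 1,  d ↦ 0,  e ↦ 0

Try e = 0.
Try d = 0.
(b) alone gives b = 1.
(c) alone gives c = 1.
No clause remains; a is free.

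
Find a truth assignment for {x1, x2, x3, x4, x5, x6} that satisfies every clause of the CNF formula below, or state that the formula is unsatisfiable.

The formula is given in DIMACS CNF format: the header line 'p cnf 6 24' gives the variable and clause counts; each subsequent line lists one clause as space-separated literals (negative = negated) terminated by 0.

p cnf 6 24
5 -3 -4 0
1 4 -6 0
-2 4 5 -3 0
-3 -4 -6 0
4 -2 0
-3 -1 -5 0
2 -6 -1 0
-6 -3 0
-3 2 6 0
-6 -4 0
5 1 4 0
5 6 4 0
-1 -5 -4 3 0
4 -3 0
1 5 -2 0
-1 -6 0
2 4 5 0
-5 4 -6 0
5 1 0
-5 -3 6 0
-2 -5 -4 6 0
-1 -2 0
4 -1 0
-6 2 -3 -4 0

x1: True; x2: False; x3: False; x4: True; x5: False; x6: False

Try x4 = True.
(¬x6) alone gives x6 = False.
Try x5 = False.
(¬x3) alone gives x3 = False.
(x1) alone gives x1 = True.
(¬x2) alone gives x2 = False.
Every clause now holds.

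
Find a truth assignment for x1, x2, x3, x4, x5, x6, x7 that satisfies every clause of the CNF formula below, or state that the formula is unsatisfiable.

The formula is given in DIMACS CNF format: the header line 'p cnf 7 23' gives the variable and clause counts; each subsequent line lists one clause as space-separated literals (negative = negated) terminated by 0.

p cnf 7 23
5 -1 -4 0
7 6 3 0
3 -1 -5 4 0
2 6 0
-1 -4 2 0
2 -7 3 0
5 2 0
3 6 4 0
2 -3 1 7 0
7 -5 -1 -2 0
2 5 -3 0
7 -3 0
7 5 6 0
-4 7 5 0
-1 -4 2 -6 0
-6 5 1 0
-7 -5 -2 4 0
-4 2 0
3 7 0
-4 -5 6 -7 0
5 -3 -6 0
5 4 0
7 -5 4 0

x1=True; x2=True; x3=True; x4=True; x5=True; x6=True; x7=True

Try x2 = True.
Try x7 = True.
Try x5 = True.
(x4) alone gives x4 = True.
(x6) alone gives x6 = True.
Every clause is now satisfied; x1, x3 are unconstrained.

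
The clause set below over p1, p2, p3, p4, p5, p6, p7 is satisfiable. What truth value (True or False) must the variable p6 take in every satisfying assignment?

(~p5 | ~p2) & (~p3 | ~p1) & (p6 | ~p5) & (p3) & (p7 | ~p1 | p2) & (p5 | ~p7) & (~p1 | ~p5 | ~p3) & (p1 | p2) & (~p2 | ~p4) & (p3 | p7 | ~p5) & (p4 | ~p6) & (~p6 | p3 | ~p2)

Suppose p6 = 1.
The clause (p3) is unit, so p3 = 1.
The clause (~p1) is unit, so p1 = 0.
The clause (p2) is unit, so p2 = 1.
The clause (~p5) is unit, so p5 = 0.
The clause (~p7) is unit, so p7 = 0.
The clause (~p4) is unit, so p4 = 0.
Now (p4) is unsatisfied and unit — conflict.
So every satisfying assignment has p6 = False.

False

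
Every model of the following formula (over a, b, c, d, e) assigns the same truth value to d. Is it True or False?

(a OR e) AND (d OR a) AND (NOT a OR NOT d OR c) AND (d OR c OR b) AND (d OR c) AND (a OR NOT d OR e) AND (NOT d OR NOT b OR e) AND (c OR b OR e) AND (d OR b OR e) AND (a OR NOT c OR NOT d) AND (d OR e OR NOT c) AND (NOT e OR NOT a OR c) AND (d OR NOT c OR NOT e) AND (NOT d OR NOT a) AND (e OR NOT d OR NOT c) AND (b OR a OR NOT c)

True

Suppose d = false.
Unit clause (a) forces a = true.
Unit clause (c) forces c = true.
Unit clause (e) forces e = true.
Now (NOT e) is unsatisfied and unit — conflict.
So every satisfying assignment has d = True.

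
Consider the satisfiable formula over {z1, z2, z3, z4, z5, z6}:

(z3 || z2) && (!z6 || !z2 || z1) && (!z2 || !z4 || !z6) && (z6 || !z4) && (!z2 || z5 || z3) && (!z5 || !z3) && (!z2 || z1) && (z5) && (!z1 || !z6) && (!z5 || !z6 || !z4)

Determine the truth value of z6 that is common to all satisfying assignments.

Suppose z6 = true.
The clause (z5) is unit, so z5 = true.
The clause (!z3) is unit, so z3 = false.
The clause (z2) is unit, so z2 = true.
The clause (z1) is unit, so z1 = true.
Now (!z1) is unsatisfied and unit — conflict.
So every satisfying assignment has z6 = False.

False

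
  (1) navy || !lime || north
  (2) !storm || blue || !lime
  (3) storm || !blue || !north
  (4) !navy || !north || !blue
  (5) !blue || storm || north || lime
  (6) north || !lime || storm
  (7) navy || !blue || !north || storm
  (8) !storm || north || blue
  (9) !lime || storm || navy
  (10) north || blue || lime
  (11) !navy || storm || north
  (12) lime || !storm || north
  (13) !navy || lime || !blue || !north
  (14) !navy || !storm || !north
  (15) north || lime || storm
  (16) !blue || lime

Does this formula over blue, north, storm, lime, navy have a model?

Yes

Try blue = true.
(lime) alone gives lime = true.
Try navy = true.
(!north) alone gives north = false.
(storm) alone gives storm = true.
This assignment satisfies each clause.
A satisfying assignment: blue=true; north=false; storm=true; lime=true; navy=true.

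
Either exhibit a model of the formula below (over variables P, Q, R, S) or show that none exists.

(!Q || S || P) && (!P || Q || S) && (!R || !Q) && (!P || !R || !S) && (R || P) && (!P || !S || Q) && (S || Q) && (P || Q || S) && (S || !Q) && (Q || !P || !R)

P: true,  Q: true,  R: false,  S: true

Try R = false.
(P) alone gives P = true.
Try Q = true.
(S) alone gives S = true.
This assignment satisfies each clause.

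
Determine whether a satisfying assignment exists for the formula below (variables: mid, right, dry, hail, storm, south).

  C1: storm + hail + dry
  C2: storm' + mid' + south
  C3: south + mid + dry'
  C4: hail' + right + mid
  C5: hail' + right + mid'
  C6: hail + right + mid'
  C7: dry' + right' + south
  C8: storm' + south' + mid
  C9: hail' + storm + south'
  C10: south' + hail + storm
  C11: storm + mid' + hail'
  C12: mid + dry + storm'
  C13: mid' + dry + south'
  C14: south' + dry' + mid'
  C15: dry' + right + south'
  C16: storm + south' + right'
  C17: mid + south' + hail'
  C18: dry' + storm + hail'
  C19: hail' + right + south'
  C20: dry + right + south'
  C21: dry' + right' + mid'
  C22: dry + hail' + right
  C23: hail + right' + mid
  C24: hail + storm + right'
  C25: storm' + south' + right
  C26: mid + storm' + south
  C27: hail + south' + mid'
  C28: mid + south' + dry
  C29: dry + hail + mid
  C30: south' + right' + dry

Case storm = 0:
Case hail = 1:
Unit clause (south') forces south = 0.
Unit clause (mid') forces mid = 0.
Unit clause (dry') forces dry = 0.
Unit clause (right) forces right = 1.
This assignment satisfies each clause.
A satisfying assignment: mid ↦ 0; right ↦ 1; dry ↦ 0; hail ↦ 1; storm ↦ 0; south ↦ 0.

Satisfiable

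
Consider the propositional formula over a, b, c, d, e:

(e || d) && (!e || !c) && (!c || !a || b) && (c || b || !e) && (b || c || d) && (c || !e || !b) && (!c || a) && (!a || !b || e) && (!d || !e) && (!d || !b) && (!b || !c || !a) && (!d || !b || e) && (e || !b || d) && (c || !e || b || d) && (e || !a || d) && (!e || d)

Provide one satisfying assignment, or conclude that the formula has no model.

a=true, b=false, c=false, d=true, e=false

Try e = false.
The clause (d) is unit, so d = true.
The clause (!b) is unit, so b = false.
Try c = false.
All clauses hold; a can take either value.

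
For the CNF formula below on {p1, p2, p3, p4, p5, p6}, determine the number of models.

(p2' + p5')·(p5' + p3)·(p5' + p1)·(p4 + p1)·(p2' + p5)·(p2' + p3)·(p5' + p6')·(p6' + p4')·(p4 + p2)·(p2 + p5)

There are 2^6 = 64 truth assignments over (p1, p2, p3, p4, p5, p6).
Split on p3. With p3 = 1, the clauses containing p3 are satisfied and p3' drops from the rest; 1 of the 2^5 = 32 assignments to the other variables satisfy what remains.
With p3 = 0, by the same count on the reduced clause set, 0 assignments work.
Total: 1 + 0 = 1.

1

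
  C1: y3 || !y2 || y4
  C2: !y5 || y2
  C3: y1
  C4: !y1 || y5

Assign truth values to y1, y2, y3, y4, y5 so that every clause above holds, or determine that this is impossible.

The clause (y1) is unit, so y1 = true.
The clause (y5) is unit, so y5 = true.
The clause (y2) is unit, so y2 = true.
Try y3 = false.
The clause (y4) is unit, so y4 = true.
All clauses are satisfied.

y1 ↦ true, y2 ↦ true, y3 ↦ false, y4 ↦ true, y5 ↦ true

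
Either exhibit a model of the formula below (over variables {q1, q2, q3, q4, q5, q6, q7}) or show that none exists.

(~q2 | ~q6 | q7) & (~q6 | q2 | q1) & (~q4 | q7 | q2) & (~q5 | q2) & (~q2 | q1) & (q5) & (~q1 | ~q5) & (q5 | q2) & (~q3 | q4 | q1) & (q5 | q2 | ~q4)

The clause (q5) is unit, so q5 = 1.
The clause (q2) is unit, so q2 = 1.
The clause (q1) is unit, so q1 = 1.
Now (~q1) is unsatisfied and unit — conflict.

UNSATISFIABLE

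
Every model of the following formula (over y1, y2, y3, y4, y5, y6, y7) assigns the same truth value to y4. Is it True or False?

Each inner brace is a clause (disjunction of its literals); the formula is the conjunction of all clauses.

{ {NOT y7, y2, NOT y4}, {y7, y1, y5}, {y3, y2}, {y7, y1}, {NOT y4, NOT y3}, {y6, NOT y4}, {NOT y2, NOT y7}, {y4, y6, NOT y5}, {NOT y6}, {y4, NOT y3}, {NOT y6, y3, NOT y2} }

False

Suppose y4 = true.
The clause (NOT y3) is unit, so y3 = false.
The clause (y2) is unit, so y2 = true.
The clause (y6) is unit, so y6 = true.
But (NOT y6) is also a unit clause — contradiction.
So every satisfying assignment has y4 = False.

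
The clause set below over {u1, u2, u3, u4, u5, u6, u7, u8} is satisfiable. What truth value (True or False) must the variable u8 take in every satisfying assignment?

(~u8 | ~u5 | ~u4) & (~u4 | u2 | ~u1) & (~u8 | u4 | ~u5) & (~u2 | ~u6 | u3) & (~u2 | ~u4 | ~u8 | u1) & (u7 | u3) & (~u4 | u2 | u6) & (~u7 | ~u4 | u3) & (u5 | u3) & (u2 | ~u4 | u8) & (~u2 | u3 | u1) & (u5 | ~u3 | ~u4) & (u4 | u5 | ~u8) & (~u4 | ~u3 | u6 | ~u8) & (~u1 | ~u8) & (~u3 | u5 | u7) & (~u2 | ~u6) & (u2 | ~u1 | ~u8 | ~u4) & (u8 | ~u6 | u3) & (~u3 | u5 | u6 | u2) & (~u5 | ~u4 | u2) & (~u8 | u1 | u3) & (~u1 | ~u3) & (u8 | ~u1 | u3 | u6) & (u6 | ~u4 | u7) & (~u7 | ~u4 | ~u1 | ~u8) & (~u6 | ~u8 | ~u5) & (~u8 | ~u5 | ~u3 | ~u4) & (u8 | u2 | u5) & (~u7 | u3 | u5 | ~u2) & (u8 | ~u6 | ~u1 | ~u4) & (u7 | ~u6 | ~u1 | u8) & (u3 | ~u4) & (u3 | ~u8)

Suppose u8 = 1.
(~u1) alone gives u1 = 0.
(u3) alone gives u3 = 1.
Case u5 = 0:
(~u4) alone gives u4 = 0.
Now (u4) is unsatisfied and unit — conflict.
That branch fails; take u5 = 1 instead.
(~u4) alone gives u4 = 0.
Now (u4) is unsatisfied and unit — conflict.
Either choice for u5 ends in contradiction.
So every satisfying assignment has u8 = False.

False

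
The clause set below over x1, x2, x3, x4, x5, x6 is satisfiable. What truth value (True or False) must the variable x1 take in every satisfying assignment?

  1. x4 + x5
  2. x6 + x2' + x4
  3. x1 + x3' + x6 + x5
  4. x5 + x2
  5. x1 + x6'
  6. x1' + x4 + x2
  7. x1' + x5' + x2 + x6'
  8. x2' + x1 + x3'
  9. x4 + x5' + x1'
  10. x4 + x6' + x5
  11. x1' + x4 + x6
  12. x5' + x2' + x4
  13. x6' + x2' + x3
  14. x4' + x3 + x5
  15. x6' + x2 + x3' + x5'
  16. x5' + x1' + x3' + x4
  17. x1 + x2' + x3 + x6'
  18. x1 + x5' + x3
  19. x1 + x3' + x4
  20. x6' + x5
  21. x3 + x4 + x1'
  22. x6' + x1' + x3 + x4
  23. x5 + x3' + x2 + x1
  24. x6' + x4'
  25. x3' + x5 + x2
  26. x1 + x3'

True

Suppose x1 = 0.
From the singleton clause (x6'), x6 = 0.
From the singleton clause (x3'), x3 = 0.
From the singleton clause (x5'), x5 = 0.
From the singleton clause (x4), x4 = 1.
Now (x4') is unsatisfied and unit — conflict.
So every satisfying assignment has x1 = True.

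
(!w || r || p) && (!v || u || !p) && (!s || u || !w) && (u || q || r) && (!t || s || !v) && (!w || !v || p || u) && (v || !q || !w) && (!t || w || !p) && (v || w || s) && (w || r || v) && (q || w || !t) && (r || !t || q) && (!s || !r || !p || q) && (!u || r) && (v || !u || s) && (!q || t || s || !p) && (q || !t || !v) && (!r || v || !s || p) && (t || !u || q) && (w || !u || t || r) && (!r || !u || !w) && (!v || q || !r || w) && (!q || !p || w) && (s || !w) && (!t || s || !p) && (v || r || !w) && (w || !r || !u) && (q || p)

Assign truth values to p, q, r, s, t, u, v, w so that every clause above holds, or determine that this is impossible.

Suppose u = false.
Suppose v = true.
From the singleton clause (!p), p = false.
From the singleton clause (!w), w = false.
From the singleton clause (q), q = true.
Suppose t = true.
From the singleton clause (s), s = true.
Every clause is now satisfied; r is unconstrained.

p: false; q: true; r: false; s: true; t: true; u: false; v: true; w: false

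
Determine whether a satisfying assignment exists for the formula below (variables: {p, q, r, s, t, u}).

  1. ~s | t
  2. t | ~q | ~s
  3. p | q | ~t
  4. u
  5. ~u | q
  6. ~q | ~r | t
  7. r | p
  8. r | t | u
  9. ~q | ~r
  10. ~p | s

(u) alone gives u = 1.
(q) alone gives q = 1.
(~r) alone gives r = 0.
(p) alone gives p = 1.
(s) alone gives s = 1.
(t) alone gives t = 1.
Every clause now holds.
A satisfying assignment: p ↦ 1,  q ↦ 1,  r ↦ 0,  s ↦ 1,  t ↦ 1,  u ↦ 1.

Yes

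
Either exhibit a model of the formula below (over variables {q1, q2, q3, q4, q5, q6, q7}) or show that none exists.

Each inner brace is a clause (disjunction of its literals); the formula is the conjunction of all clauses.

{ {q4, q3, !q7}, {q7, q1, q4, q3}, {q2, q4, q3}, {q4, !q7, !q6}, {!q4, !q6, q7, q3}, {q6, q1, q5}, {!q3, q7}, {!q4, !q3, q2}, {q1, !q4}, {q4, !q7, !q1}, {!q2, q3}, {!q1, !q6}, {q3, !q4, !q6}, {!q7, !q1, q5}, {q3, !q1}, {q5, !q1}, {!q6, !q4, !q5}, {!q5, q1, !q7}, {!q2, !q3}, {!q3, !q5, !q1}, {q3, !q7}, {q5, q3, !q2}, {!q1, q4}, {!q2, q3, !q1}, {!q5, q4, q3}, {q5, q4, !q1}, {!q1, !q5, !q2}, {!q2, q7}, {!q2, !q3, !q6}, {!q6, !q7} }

Case q3 = false:
Unit clause (!q2) forces q2 = false.
Unit clause (q4) forces q4 = true.
Unit clause (q1) forces q1 = true.
Now (!q1) is unsatisfied and unit — conflict.
That branch fails; take q3 = true instead.
Unit clause (q7) forces q7 = true.
Unit clause (!q2) forces q2 = false.
Unit clause (!q4) forces q4 = false.
Unit clause (!q6) forces q6 = false.
Unit clause (!q1) forces q1 = false.
Unit clause (q5) forces q5 = true.
Now (!q5) is unsatisfied and unit — conflict.
Both values of q3 lead to a conflict.

UNSATISFIABLE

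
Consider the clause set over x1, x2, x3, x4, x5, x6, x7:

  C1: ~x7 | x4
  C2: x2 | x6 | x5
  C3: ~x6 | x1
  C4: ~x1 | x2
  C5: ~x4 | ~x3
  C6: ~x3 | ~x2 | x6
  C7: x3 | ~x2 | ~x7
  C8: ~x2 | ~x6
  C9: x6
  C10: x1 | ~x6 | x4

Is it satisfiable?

No

The clause (x6) is unit, so x6 = 1.
The clause (x1) is unit, so x1 = 1.
The clause (x2) is unit, so x2 = 1.
Now (~x2) is unsatisfied and unit — conflict.
No assignment satisfies every clause.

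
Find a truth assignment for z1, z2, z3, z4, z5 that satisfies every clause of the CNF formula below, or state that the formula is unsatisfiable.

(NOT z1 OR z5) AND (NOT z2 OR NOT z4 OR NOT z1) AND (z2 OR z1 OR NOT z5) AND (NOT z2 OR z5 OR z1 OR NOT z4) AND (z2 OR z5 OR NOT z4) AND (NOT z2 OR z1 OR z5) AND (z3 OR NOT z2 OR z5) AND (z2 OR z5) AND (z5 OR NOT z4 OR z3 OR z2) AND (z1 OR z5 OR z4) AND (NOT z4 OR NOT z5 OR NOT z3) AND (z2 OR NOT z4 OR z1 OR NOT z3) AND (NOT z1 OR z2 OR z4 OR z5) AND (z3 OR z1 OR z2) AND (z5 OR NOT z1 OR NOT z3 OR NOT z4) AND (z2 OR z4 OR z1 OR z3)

Branch on z1: set z1 = false.
Branch on z2: set z2 = true.
From the singleton clause (z5), z5 = true.
Branch on z4: set z4 = false.
Every clause is now satisfied; z3 is unconstrained.

z1: false,  z2: true,  z3: true,  z4: false,  z5: true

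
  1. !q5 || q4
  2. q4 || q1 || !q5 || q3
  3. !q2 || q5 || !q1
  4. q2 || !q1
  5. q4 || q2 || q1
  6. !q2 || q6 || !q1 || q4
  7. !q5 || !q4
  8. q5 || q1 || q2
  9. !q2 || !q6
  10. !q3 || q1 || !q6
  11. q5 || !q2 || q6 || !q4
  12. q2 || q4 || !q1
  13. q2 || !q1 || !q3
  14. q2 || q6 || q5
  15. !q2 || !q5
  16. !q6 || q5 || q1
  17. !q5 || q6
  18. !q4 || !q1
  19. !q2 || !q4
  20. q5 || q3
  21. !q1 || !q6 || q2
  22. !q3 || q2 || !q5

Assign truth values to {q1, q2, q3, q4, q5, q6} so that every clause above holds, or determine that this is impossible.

q1=false; q2=true; q3=true; q4=false; q5=false; q6=false

Branch on q5: set q5 = false.
Unit clause (q3) forces q3 = true.
Branch on q2: set q2 = true.
Unit clause (!q1) forces q1 = false.
Unit clause (!q6) forces q6 = false.
Unit clause (!q4) forces q4 = false.
Every clause now holds.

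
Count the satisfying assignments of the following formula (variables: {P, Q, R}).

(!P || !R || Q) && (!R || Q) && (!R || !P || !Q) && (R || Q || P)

4

There are 2^3 = 8 truth assignments over (P, Q, R).
Check each against the 4 clauses (columns in the order P, Q, R):
  F F F  ✗ fails (R || Q || P)
  F F T  ✗ fails (!R || Q)
  F T F  ✓ satisfies all
  F T T  ✓ satisfies all
  T F F  ✓ satisfies all
  T F T  ✗ fails (!P || !R || Q)
  T T F  ✓ satisfies all
  T T T  ✗ fails (!R || !P || !Q)
4 of the 8 rows are models.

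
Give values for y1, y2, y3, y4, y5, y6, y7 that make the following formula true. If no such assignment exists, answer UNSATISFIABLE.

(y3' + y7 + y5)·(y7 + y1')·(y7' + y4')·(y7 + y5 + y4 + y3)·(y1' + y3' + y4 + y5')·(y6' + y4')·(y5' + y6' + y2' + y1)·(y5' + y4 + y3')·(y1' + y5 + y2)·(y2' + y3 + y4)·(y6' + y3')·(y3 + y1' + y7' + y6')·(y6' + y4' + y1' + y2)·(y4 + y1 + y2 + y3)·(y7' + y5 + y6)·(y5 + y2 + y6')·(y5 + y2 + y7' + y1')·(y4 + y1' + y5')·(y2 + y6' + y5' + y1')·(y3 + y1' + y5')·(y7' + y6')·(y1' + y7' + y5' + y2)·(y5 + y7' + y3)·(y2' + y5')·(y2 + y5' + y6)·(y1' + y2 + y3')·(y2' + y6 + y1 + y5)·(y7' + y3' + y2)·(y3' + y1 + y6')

y1=0; y2=0; y3=0; y4=1; y5=0; y6=0; y7=0

Case y7 = 0:
(y1') alone gives y1 = 0.
Case y3 = 0:
Case y5 = 0:
(y4) alone gives y4 = 1.
(y6') alone gives y6 = 0.
(y2') alone gives y2 = 0.
All clauses are satisfied.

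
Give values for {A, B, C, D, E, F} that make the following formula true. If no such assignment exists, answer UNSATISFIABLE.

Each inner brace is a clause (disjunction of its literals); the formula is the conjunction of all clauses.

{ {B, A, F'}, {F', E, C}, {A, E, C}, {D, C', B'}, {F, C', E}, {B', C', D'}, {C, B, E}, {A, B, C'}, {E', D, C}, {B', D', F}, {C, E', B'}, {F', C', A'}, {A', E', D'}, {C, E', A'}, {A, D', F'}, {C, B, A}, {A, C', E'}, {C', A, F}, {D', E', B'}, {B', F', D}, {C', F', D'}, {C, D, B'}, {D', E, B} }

A ↦ 1, B ↦ 0, C ↦ 1, D ↦ 0, E ↦ 1, F ↦ 0

Suppose B = 0.
Suppose A = 1.
Suppose C = 1.
(F') alone gives F = 0.
(E) alone gives E = 1.
(D') alone gives D = 0.
This assignment satisfies each clause.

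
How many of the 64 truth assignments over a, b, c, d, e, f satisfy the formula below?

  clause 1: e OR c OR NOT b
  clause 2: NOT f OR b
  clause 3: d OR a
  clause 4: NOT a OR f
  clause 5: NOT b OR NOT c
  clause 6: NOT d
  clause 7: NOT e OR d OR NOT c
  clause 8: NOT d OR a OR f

There are 2^6 = 64 truth assignments over (a, b, c, d, e, f).
Split on f. With f = true, the clauses containing f are satisfied and NOT f drops from the rest; 1 of the 2^5 = 32 assignments to the other variables satisfy what remains.
With f = false, by the same count on the reduced clause set, 0 assignments work.
(One model: a=T, b=T, c=F, d=F, e=T, f=T.)
Total: 1 + 0 = 1.

1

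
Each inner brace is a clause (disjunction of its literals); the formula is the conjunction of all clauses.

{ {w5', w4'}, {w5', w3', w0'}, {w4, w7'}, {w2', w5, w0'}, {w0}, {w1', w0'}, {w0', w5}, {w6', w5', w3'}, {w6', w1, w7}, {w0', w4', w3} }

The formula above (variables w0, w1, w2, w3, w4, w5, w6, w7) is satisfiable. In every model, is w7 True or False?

False

Suppose w7 = 1.
From the singleton clause (w4), w4 = 1.
From the singleton clause (w5'), w5 = 0.
From the singleton clause (w0), w0 = 1.
Now (w0') is unsatisfied and unit — conflict.
So every satisfying assignment has w7 = False.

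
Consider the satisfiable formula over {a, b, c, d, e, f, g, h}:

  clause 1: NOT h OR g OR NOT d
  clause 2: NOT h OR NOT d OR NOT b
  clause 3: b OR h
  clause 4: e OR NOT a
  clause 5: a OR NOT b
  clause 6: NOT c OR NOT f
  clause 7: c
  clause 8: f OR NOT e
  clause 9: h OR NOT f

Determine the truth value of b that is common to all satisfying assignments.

Suppose b = true.
(a) alone gives a = true.
(e) alone gives e = true.
(c) alone gives c = true.
(NOT f) alone gives f = false.
Now (f) is unsatisfied and unit — conflict.
So every satisfying assignment has b = False.

False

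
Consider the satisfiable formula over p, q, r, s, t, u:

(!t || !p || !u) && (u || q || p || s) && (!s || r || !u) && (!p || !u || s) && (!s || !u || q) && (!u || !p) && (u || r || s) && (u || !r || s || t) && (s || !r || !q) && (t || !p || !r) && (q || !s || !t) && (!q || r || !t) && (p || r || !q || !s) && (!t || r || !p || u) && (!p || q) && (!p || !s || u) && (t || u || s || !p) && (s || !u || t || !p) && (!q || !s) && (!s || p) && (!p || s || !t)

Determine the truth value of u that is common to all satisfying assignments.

Suppose u = false.
Branch on r: set r = true.
Branch on s: set s = true.
Unit clause (!p) forces p = false.
That conflicts with the unit clause (p).
Backtrack on s: now try s = false.
Unit clause (t) forces t = true.
Unit clause (!q) forces q = false.
Unit clause (p) forces p = true.
That conflicts with the unit clause (!p).
Either choice for s ends in contradiction.
Backtrack on r: now try r = false.
Unit clause (s) forces s = true.
Unit clause (!p) forces p = false.
That conflicts with the unit clause (p).
Either choice for r ends in contradiction.
So every satisfying assignment has u = True.

True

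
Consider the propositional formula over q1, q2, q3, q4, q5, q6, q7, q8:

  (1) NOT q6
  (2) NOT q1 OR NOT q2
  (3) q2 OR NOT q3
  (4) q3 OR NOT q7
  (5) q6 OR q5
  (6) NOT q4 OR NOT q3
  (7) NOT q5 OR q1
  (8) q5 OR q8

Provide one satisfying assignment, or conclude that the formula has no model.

q1=true; q2=false; q3=false; q4=false; q5=true; q6=false; q7=false; q8=true

From the singleton clause (NOT q6), q6 = false.
From the singleton clause (q5), q5 = true.
From the singleton clause (q1), q1 = true.
From the singleton clause (NOT q2), q2 = false.
From the singleton clause (NOT q3), q3 = false.
From the singleton clause (NOT q7), q7 = false.
No clause remains; q4, q8 are free.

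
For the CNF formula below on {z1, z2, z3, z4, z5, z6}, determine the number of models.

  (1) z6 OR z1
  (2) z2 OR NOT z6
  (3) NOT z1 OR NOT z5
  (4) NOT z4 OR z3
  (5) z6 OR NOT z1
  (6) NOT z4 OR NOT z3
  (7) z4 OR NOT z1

There are 2^6 = 64 truth assignments over (z1, z2, z3, z4, z5, z6).
Split on z6. With z6 = true, the clauses containing z6 are satisfied and NOT z6 drops from the rest; 4 of the 2^5 = 32 assignments to the other variables satisfy what remains.
With z6 = false, by the same count on the reduced clause set, 0 assignments work.
(One model: z1=F, z2=T, z3=F, z4=F, z5=F, z6=T.)
Total: 4 + 0 = 4.

4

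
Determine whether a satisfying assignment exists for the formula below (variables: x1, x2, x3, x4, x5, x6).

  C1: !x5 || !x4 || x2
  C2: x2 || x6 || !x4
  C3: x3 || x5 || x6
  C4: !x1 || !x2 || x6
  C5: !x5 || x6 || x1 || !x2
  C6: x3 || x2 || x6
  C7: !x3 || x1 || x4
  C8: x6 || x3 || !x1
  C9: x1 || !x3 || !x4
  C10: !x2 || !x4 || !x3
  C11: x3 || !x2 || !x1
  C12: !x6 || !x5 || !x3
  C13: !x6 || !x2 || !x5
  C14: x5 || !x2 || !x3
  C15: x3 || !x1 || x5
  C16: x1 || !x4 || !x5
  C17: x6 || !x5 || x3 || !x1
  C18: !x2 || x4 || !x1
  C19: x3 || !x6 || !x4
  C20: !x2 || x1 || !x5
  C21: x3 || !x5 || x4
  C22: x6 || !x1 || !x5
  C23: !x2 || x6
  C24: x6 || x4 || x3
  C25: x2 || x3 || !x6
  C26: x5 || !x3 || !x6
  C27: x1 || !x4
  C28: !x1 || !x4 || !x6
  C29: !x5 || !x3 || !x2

Branch on x2: set x2 = false.
Branch on x5: set x5 = false.
Branch on x6: set x6 = false.
The clause (!x4) is unit, so x4 = false.
The clause (x3) is unit, so x3 = true.
The clause (x1) is unit, so x1 = true.
Every clause now holds.
A satisfying assignment: x1=true,  x2=false,  x3=true,  x4=false,  x5=false,  x6=false.

Yes, satisfiable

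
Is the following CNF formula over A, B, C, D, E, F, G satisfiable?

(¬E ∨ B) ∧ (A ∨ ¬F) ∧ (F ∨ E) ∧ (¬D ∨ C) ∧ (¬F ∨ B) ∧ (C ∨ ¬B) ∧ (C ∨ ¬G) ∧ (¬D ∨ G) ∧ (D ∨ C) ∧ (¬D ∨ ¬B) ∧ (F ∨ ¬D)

Case E = True:
The clause (B) is unit, so B = True.
The clause (C) is unit, so C = True.
The clause (¬D) is unit, so D = False.
Case A = True:
No clause remains; F, G are free.
A satisfying assignment: A=True,  B=True,  C=True,  D=False,  E=True,  F=True,  G=False.

Satisfiable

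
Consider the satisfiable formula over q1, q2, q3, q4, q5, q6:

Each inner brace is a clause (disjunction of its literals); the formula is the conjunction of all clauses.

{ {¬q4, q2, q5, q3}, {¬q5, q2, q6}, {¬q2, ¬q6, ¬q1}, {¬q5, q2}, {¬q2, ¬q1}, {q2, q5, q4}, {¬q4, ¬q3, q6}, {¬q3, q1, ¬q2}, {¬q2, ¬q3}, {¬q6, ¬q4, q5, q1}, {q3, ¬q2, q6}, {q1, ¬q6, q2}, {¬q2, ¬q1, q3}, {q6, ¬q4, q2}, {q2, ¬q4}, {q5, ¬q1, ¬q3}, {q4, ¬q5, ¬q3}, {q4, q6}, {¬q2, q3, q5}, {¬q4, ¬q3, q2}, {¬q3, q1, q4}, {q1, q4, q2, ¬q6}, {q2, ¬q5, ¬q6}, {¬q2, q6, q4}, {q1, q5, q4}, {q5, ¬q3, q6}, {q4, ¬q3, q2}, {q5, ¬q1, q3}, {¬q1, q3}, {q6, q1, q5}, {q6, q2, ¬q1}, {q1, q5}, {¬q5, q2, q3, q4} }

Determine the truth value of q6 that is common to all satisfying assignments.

True

Suppose q6 = False.
(q4) alone gives q4 = True.
(¬q3) alone gives q3 = False.
(¬q2) alone gives q2 = False.
But (q2) is also a unit clause — contradiction.
So every satisfying assignment has q6 = True.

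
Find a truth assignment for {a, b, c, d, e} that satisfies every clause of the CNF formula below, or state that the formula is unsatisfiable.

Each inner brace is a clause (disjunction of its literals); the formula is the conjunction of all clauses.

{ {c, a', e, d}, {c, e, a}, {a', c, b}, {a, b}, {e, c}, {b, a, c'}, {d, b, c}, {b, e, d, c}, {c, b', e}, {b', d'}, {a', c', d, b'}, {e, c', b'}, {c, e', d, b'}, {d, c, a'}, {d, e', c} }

Branch on a: set a = 0.
From the singleton clause (b), b = 1.
From the singleton clause (d'), d = 0.
Branch on c: set c = 1.
From the singleton clause (e), e = 1.
This assignment satisfies each clause.

a: 0,  b: 1,  c: 1,  d: 0,  e: 1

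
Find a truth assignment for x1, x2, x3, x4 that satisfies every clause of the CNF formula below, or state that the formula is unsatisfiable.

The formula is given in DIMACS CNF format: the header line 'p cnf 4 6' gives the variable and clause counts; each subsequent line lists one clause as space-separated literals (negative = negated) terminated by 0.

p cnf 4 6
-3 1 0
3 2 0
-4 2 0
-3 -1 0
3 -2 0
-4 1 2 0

UNSATISFIABLE

Branch on x3: set x3 = False.
Unit clause (x2) forces x2 = True.
That conflicts with the unit clause (¬x2).
So x3 must be the other value — set x3 = True.
Unit clause (x1) forces x1 = True.
That conflicts with the unit clause (¬x1).
Both values of x3 lead to a conflict.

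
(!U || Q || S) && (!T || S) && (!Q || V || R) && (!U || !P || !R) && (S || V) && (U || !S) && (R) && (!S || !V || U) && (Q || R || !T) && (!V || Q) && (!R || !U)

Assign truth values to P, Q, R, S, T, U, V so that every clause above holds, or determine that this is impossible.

P=true; Q=true; R=true; S=false; T=false; U=false; V=true

Unit clause (R) forces R = true.
Unit clause (!U) forces U = false.
Unit clause (!S) forces S = false.
Unit clause (!T) forces T = false.
Unit clause (V) forces V = true.
Unit clause (Q) forces Q = true.
All clauses hold; P can take either value.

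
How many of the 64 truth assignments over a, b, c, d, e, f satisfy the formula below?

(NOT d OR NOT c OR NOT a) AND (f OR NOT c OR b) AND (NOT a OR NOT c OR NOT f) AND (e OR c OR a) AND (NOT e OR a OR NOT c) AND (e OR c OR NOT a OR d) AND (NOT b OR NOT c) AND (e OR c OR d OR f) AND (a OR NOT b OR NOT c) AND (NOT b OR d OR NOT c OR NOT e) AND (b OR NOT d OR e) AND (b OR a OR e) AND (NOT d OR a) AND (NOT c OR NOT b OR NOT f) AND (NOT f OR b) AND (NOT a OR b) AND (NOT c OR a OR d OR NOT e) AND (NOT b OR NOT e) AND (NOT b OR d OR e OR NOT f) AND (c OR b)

There are 2^6 = 64 truth assignments over (a, b, c, d, e, f).
Split on e. With e = true, the clauses containing e are satisfied and NOT e drops from the rest; 0 of the 2^5 = 32 assignments to the other variables satisfy what remains.
With e = false, by the same count on the reduced clause set, 2 assignments work.
Total: 0 + 2 = 2.

2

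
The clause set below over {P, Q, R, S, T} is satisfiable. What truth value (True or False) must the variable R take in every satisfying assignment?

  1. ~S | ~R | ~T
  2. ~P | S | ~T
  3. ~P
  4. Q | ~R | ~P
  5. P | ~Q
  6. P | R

True

Suppose R = 0.
Unit clause (~P) forces P = 0.
But (P) is also a unit clause — contradiction.
So every satisfying assignment has R = True.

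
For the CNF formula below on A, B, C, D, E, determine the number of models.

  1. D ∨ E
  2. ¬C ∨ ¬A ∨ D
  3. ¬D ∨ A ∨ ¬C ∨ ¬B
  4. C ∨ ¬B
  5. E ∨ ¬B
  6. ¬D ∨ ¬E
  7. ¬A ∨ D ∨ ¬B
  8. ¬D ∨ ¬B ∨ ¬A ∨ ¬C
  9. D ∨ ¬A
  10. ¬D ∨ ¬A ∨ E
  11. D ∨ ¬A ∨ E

5

There are 2^5 = 32 truth assignments over (A, B, C, D, E).
Split on D. With D = True, the clauses containing D are satisfied and ¬D drops from the rest; 2 of the 2^4 = 16 assignments to the other variables satisfy what remains.
With D = False, by the same count on the reduced clause set, 3 assignments work.
Total: 2 + 3 = 5.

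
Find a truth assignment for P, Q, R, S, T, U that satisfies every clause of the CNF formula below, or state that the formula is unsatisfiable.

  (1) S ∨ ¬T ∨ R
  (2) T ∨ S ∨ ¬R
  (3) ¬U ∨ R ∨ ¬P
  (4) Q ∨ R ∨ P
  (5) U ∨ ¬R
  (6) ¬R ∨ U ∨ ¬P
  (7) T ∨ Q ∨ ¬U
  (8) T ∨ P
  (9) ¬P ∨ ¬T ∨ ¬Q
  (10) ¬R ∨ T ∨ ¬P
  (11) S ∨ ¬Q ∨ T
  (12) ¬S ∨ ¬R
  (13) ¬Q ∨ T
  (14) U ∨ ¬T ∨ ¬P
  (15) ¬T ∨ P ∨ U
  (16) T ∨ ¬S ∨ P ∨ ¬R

Suppose U = True.
Suppose R = True.
(¬S) alone gives S = False.
(T) alone gives T = True.
Suppose P = False.
No clause remains; Q is free.

P: False; Q: False; R: True; S: False; T: True; U: True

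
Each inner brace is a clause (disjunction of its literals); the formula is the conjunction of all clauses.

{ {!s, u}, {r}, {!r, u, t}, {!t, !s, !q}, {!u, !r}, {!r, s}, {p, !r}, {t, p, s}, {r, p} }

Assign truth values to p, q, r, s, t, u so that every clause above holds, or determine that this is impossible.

From the singleton clause (r), r = true.
From the singleton clause (!u), u = false.
From the singleton clause (!s), s = false.
Now (s) is unsatisfied and unit — conflict.

UNSATISFIABLE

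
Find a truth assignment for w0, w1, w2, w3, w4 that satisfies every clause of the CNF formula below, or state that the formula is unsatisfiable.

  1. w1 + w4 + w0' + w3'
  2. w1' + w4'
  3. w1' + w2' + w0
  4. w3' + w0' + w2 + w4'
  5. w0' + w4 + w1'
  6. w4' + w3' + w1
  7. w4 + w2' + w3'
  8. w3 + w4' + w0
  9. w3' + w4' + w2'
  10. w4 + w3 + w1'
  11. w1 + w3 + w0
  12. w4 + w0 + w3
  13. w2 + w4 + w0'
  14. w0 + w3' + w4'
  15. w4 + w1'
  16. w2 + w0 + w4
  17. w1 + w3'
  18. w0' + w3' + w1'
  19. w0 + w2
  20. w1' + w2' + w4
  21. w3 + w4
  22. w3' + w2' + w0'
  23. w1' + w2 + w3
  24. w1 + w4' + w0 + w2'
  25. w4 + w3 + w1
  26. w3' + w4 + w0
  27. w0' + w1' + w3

Case w1 = 0:
From the singleton clause (w3'), w3 = 0.
From the singleton clause (w0), w0 = 1.
From the singleton clause (w4), w4 = 1.
Every clause is now satisfied; w2 is unconstrained.

w0 ↦ 1,  w1 ↦ 0,  w2 ↦ 0,  w3 ↦ 0,  w4 ↦ 1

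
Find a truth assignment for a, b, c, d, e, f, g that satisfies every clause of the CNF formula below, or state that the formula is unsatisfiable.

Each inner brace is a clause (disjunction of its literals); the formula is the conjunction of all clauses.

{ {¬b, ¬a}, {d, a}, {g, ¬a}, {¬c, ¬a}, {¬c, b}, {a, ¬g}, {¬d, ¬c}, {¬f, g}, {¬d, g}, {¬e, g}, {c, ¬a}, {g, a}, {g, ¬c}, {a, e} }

UNSATISFIABLE

Try b = False.
From the singleton clause (¬c), c = False.
From the singleton clause (¬a), a = False.
From the singleton clause (d), d = True.
From the singleton clause (¬g), g = False.
That conflicts with the unit clause (g).
Undo b and try b = True.
From the singleton clause (¬a), a = False.
From the singleton clause (d), d = True.
From the singleton clause (¬g), g = False.
That conflicts with the unit clause (g).
Both values of b lead to a conflict.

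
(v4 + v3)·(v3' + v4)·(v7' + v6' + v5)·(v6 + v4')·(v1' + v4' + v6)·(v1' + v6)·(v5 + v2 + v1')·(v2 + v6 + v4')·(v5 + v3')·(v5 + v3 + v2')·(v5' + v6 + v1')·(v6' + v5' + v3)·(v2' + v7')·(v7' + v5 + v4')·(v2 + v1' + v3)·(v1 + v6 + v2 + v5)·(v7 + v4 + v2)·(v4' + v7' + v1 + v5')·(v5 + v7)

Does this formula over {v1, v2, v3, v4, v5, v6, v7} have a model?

Yes

Branch on v4: set v4 = 1.
(v6) alone gives v6 = 1.
Branch on v7: set v7 = 0.
(v5) alone gives v5 = 1.
(v3) alone gives v3 = 1.
No clause remains; v1, v2 are free.
A satisfying assignment: v1=1,  v2=0,  v3=1,  v4=1,  v5=1,  v6=1,  v7=0.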